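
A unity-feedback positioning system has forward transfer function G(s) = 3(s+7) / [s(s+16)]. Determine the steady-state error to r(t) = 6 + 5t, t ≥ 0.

80/21

System type = 1 (one pole at s=0). Treating each term separately:
  • 6: tracked with zero error.
  • 5t: e_ss = 5/K_v with K_v=1.3125 → 80/21.
Total e_ss = 80/21.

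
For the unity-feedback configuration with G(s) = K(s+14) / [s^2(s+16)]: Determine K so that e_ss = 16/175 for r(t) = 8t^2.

The open loop has two poles at the origin → type 2 system.
K_a = lim_{s→0} s^2·G(s) = K·14 / (16) = 0.875·K.
e_ss = 16/K_a = 16/175 ⇒ K_a = 175 ⇒ K = 175/0.875 = 200.

200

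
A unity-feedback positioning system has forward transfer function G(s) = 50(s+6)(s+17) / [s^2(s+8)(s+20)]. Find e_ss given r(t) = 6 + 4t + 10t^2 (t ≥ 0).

32/51

The open loop has two poles at the origin → type 2 system. Treating each term separately:
  • 6: tracked with zero error.
  • 4t: tracked with zero error.
  • 10t^2: e_ss = 20/K_a with K_a=31.875 → 32/51.
Total e_ss = 32/51.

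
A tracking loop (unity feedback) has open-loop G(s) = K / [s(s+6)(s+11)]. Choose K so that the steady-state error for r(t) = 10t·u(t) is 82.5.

8

The open loop has one pole at the origin → type 1 system.
K_v = lim_{s→0} s·G(s) = K / (6·11) = (1/66)·K.
e_ss = 10/K_v = 82.5 ⇒ K_v = 4/33 ⇒ K = (4/33)/(1/66) = 8.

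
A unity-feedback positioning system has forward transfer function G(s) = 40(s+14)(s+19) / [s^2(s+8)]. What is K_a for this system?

1330

Two free integrators in G(s): this is a type 2 system.
K_a = lim_{s→0} s^2·G(s) = 40·14·19 / (8) = 1330.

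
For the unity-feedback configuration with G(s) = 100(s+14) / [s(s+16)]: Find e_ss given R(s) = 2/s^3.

One free integrator in G(s): this is a type 1 system.
For a type-1 system K_a = 0, so e_ss to a parabolic input is unbounded.

infinity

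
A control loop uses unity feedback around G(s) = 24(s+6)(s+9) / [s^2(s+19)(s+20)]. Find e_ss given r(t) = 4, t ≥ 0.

The open loop has two poles at the origin → type 2 system.
K_p = ∞ for a type-2 system; e_ss to a step is zero.

0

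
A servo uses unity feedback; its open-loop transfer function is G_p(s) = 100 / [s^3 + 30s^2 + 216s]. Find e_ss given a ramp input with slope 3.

Lowest-order denominator term is 216s, so the open loop has 1 pole at the origin → type 1 system.
K_v = lim_{s→0} s·G_p(s) = 100 / 216 = 25/54.
e_ss = 3/K_v = 3/(25/54) = 6.48.

6.48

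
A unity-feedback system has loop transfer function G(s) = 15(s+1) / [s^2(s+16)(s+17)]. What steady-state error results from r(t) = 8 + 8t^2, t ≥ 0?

G(s) has two factors of s in the denominator, so the system is type 2. Taking each input component in turn:
  • 8: tracked with zero error.
  • 8t^2: e_ss = 16/K_a with K_a=15/272 → 4352/15.
Total e_ss = 4352/15.

4352/15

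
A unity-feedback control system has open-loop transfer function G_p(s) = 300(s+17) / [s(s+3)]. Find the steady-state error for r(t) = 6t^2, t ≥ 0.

One free integrator in G_p(s): this is a type 1 system.
For a type-1 system K_a = 0, so e_ss to a parabolic input is unbounded.

infinity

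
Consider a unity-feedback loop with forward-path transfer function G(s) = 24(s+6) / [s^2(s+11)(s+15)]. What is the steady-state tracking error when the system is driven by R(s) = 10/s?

0

Two free integrators in G(s): this is a type 2 system.
K_p = ∞ for a type-2 system; e_ss to a step is zero.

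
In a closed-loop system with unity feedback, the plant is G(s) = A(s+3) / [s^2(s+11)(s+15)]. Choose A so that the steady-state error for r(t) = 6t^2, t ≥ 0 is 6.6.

100

System type = 2 (two poles at s=0).
K_a = lim_{s→0} s^2·G(s) = A·3 / (11·15) = (1/55)·A.
e_ss = 12/K_a = 6.6 ⇒ K_a = 20/11 ⇒ A = (20/11)/(1/55) = 100.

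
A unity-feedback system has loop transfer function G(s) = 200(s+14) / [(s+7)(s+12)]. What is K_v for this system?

0

No free integrators in G(s): this is a type 0 system.
K_v = lim_{s→0} s·G(s) = 0 (the extra factor of s kills the finite limit).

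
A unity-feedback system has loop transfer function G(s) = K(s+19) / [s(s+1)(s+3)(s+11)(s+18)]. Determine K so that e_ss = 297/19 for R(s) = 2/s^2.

The open loop has one pole at the origin → type 1 system.
K_v = lim_{s→0} s·G(s) = K·19 / (1·3·11·18) = (19/594)·K.
e_ss = 2/K_v = 297/19 ⇒ K_v = 38/297 ⇒ K = (38/297)/(19/594) = 4.

4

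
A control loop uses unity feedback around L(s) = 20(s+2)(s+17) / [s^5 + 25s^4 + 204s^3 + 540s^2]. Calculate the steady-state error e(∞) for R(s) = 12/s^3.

162/17

Lowest-order denominator term is 540s^2, so the open loop has 2 poles at the origin → type 2 system.
K_a = lim_{s→0} s^2·L(s) = 20·2·17 / 540 = 34/27.
r(t) = 6t^2 gives R(s) = 12/s^3.
e_ss = 12/K_a = 12/(34/27) = 162/17.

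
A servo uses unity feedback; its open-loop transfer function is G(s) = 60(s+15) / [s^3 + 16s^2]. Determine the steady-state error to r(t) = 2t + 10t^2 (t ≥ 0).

The denominator has no term below 16s^2 — 2 poles at s=0, type 2. Treating each term separately:
  • 2t: tracked with zero error.
  • 10t^2: e_ss = 20/K_a with K_a=56.25 → 16/45.
Total e_ss = 16/45.

16/45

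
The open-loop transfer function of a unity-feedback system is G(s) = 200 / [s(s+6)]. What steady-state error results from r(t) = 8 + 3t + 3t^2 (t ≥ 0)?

One free integrator in G(s): this is a type 1 system. By superposition:
  • 8: tracked with zero error.
  • 3t: e_ss = 3/K_v with K_v=100/3 → 0.09.
  • 3t^2: a type-1 system cannot track it, e_ss → ∞.
The unbounded component dominates.

infinity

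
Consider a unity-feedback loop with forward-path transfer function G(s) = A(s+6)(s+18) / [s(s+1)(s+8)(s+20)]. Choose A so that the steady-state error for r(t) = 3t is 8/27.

15

The open loop has one pole at the origin → type 1 system.
K_v = lim_{s→0} s·G(s) = A·6·18 / (1·8·20) = 0.675·A.
e_ss = 3/K_v = 8/27 ⇒ K_v = 10.125 ⇒ A = 10.125/0.675 = 15.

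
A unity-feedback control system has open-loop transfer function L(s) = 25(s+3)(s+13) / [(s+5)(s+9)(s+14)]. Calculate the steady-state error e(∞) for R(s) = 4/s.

168/107

System type = 0 (no poles at s=0).
K_p = lim_{s→0} L(s) = 25·3·13 / (5·9·14) = 65/42.
e_ss = 4/(1 + K_p) = 4/(107/42) = 168/107.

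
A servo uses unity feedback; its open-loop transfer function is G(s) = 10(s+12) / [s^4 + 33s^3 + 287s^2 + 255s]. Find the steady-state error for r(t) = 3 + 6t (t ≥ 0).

Lowest-order denominator term is 255s, so the open loop has 1 pole at the origin → type 1 system. Taking each input component in turn:
  • 3: tracked with zero error.
  • 6t: e_ss = 6/K_v with K_v=8/17 → 12.75.
Total e_ss = 12.75.

12.75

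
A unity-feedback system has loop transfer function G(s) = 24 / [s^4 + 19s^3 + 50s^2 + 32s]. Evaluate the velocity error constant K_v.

The denominator has no term below 32s — 1 pole at s=0, type 1.
K_v = lim_{s→0} s·G(s) = 24 / 32 = 0.75.

0.75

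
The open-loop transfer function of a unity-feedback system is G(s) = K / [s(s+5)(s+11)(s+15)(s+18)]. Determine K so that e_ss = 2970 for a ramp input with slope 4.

20

One free integrator in G(s): this is a type 1 system.
K_v = lim_{s→0} s·G(s) = K / (5·11·15·18) = (1/14850)·K.
e_ss = 4/K_v = 2970 ⇒ K_v = 2/1485 ⇒ K = (2/1485)/(1/14850) = 20.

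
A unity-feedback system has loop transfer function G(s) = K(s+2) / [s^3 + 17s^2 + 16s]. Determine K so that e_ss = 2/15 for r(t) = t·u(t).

60

The denominator has no term below 16s — 1 pole at s=0, type 1.
K_v = lim_{s→0} s·G(s) = K·2 / 16 = 0.125·K.
e_ss = 1/K_v = 2/15 ⇒ K_v = 7.5 ⇒ K = 7.5/0.125 = 60.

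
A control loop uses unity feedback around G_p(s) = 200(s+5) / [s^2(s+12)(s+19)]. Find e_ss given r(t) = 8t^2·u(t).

Two free integrators in G_p(s): this is a type 2 system.
K_a = lim_{s→0} s^2·G_p(s) = 200·5 / (12·19) = 250/57.
r(t) = 8t^2 gives R(s) = 16/s^3.
e_ss = 16/K_a = 16/(250/57) = 3.648.

3.648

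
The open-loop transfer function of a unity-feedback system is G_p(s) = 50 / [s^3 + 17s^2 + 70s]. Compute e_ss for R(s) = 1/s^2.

1.4

The denominator has no term below 70s — 1 pole at s=0, type 1.
K_v = lim_{s→0} s·G_p(s) = 50 / 70 = 5/7.
e_ss = 1/K_v = 1/(5/7) = 1.4.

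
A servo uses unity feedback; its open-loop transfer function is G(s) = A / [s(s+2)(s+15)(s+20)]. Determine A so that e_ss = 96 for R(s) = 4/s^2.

G(s) has one factor of s in the denominator, so the system is type 1.
K_v = lim_{s→0} s·G(s) = A / (2·15·20) = (1/600)·A.
e_ss = 4/K_v = 96 ⇒ K_v = 1/24 ⇒ A = (1/24)/(1/600) = 25.

25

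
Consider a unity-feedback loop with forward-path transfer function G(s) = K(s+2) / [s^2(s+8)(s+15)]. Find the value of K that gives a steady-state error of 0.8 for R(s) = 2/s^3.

System type = 2 (two poles at s=0).
K_a = lim_{s→0} s^2·G(s) = K·2 / (8·15) = (1/60)·K.
e_ss = 2/K_a = 0.8 ⇒ K_a = 2.5 ⇒ K = 2.5/(1/60) = 150.

150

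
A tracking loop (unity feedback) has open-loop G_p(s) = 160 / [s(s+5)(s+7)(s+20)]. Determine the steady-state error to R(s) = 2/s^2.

8.75

System type = 1 (one pole at s=0).
K_v = lim_{s→0} s·G_p(s) = 160 / (5·7·20) = 8/35.
e_ss = 2/K_v = 2/(8/35) = 8.75.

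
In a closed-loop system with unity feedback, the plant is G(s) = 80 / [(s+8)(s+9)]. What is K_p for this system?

G(s) has no factors of s in the denominator, so the system is type 0.
K_p = lim_{s→0} G(s) = 80 / (8·9) = 10/9.

10/9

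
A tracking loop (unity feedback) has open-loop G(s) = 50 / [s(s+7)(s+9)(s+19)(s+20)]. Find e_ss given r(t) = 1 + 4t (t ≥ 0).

One free integrator in G(s): this is a type 1 system. By superposition:
  • 1: tracked with zero error.
  • 4t: e_ss = 4/K_v with K_v=5/2394 → 1915.2.
Total e_ss = 1915.2.

1915.2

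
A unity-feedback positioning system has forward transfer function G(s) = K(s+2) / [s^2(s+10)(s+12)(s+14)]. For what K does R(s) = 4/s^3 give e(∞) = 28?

120

The open loop has two poles at the origin → type 2 system.
K_a = lim_{s→0} s^2·G(s) = K·2 / (10·12·14) = (1/840)·K.
e_ss = 4/K_a = 28 ⇒ K_a = 1/7 ⇒ K = (1/7)/(1/840) = 120.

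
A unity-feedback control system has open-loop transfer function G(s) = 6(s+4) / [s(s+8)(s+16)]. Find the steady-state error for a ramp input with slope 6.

One free integrator in G(s): this is a type 1 system.
K_v = lim_{s→0} s·G(s) = 6·4 / (8·16) = 0.1875.
e_ss = 6/K_v = 6/0.1875 = 32.

32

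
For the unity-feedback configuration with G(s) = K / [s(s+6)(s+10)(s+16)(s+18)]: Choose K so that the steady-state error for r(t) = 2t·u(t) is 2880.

The open loop has one pole at the origin → type 1 system.
K_v = lim_{s→0} s·G(s) = K / (6·10·16·18) = (1/17280)·K.
e_ss = 2/K_v = 2880 ⇒ K_v = 1/1440 ⇒ K = (1/1440)/(1/17280) = 12.

12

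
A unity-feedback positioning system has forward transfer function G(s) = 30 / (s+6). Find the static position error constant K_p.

5

System type = 0 (no poles at s=0).
K_p = lim_{s→0} G(s) = 30 / (6) = 5.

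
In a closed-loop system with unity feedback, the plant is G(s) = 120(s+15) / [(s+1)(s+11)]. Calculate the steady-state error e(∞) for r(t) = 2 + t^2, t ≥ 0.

G(s) has no factors of s in the denominator, so the system is type 0. Taking each input component in turn:
  • 2: e_ss = 2/(1+K_p) with K_p=1800/11 → 22/1811.
  • t^2: a type-0 system cannot track it, e_ss → ∞.
The unbounded component dominates.

infinity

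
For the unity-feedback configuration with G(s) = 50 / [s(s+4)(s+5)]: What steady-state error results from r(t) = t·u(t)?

G(s) has one factor of s in the denominator, so the system is type 1.
K_v = lim_{s→0} s·G(s) = 50 / (4·5) = 2.5.
e_ss = 1/K_v = 1/2.5 = 0.4.

0.4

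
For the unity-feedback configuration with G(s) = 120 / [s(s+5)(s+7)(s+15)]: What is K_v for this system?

The open loop has one pole at the origin → type 1 system.
K_v = lim_{s→0} s·G(s) = 120 / (5·7·15) = 8/35.

8/35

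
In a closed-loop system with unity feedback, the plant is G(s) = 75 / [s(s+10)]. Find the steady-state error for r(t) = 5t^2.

infinity

One free integrator in G(s): this is a type 1 system.
K_a = lim_{s→0} s^2·G(s) = 0; the steady-state error to this parabolic input grows without bound.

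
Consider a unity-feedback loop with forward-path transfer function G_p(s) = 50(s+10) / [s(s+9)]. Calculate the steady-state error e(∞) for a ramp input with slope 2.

The open loop has one pole at the origin → type 1 system.
K_v = lim_{s→0} s·G_p(s) = 50·10 / (9) = 500/9.
e_ss = 2/K_v = 2/(500/9) = 0.036.

0.036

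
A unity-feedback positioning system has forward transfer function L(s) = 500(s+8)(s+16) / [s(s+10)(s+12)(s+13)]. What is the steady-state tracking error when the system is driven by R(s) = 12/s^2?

One free integrator in L(s): this is a type 1 system.
K_v = lim_{s→0} s·L(s) = 500·8·16 / (10·12·13) = 1600/39.
e_ss = 12/K_v = 12/(1600/39) = 0.2925.

0.2925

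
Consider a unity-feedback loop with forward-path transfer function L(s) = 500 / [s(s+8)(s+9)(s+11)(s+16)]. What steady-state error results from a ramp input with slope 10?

System type = 1 (one pole at s=0).
K_v = lim_{s→0} s·L(s) = 500 / (8·9·11·16) = 125/3168.
e_ss = 10/K_v = 10/(125/3168) = 253.44.

253.44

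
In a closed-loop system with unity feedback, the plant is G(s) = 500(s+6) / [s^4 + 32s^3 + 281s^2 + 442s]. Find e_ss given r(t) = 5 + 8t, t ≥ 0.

442/375

The denominator has no term below 442s — 1 pole at s=0, type 1. Treating each term separately:
  • 5: tracked with zero error.
  • 8t: e_ss = 8/K_v with K_v=1500/221 → 442/375.
Total e_ss = 442/375.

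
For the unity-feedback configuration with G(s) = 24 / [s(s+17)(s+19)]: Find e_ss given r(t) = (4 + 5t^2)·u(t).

G(s) has one factor of s in the denominator, so the system is type 1. Taking each input component in turn:
  • 4: tracked with zero error.
  • 5t^2: a type-1 system cannot track it, e_ss → ∞.
The unbounded component dominates.

infinity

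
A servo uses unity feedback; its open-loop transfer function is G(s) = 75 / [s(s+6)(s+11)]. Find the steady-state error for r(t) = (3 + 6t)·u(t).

The open loop has one pole at the origin → type 1 system. Treating each term separately:
  • 3: tracked with zero error.
  • 6t: e_ss = 6/K_v with K_v=25/22 → 5.28.
Total e_ss = 5.28.

5.28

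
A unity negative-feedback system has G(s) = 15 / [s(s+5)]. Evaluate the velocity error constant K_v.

G(s) has one factor of s in the denominator, so the system is type 1.
K_v = lim_{s→0} s·G(s) = 15 / (5) = 3.

3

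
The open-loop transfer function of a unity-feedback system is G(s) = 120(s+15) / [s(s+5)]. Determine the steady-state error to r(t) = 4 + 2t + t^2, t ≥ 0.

infinity

System type = 1 (one pole at s=0). Treating each term separately:
  • 4: tracked with zero error.
  • 2t: e_ss = 2/K_v with K_v=360 → 1/180.
  • t^2: a type-1 system cannot track it, e_ss → ∞.
The unbounded component dominates.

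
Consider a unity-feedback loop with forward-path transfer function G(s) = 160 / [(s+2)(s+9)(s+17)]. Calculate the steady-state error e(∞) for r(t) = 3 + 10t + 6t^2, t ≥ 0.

G(s) has no factors of s in the denominator, so the system is type 0. Taking each input component in turn:
  • 3: e_ss = 3/(1+K_p) with K_p=80/153 → 459/233.
  • 10t: a type-0 system cannot track it, e_ss → ∞.
  • 6t^2: a type-0 system cannot track it, e_ss → ∞.
The unbounded component dominates.

infinity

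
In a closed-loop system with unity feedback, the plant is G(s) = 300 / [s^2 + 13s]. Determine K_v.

Factoring s from the denominator leaves a polynomial with constant term 13, so the system is type 1.
K_v = lim_{s→0} s·G(s) = 300 / 13 = 300/13.

300/13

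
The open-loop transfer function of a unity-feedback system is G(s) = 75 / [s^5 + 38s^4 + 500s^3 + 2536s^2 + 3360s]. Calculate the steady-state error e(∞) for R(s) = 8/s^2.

358.4

The denominator has no term below 3360s — 1 pole at s=0, type 1.
K_v = lim_{s→0} s·G(s) = 75 / 3360 = 5/224.
e_ss = 8/K_v = 8/(5/224) = 358.4.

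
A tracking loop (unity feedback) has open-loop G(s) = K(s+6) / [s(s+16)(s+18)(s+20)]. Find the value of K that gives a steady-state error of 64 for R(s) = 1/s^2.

The open loop has one pole at the origin → type 1 system.
K_v = lim_{s→0} s·G(s) = K·6 / (16·18·20) = (1/960)·K.
e_ss = 1/K_v = 64 ⇒ K_v = 1/64 ⇒ K = (1/64)/(1/960) = 15.

15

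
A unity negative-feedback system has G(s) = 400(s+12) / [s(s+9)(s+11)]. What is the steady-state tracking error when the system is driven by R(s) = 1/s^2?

G(s) has one factor of s in the denominator, so the system is type 1.
K_v = lim_{s→0} s·G(s) = 400·12 / (9·11) = 1600/33.
e_ss = 1/K_v = 1/(1600/33) = 33/1600.

33/1600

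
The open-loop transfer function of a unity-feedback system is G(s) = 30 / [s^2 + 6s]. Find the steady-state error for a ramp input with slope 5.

1

The denominator has no term below 6s — 1 pole at s=0, type 1.
K_v = lim_{s→0} s·G(s) = 30 / 6 = 5.
e_ss = 5/K_v = 5/5 = 1.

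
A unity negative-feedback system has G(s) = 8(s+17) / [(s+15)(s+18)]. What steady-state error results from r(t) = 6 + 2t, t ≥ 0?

infinity

System type = 0 (no poles at s=0). Taking each input component in turn:
  • 6: e_ss = 6/(1+K_p) with K_p=68/135 → 810/203.
  • 2t: a type-0 system cannot track it, e_ss → ∞.
The unbounded component dominates.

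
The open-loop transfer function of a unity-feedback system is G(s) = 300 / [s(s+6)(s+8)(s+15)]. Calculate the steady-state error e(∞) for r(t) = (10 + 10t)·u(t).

G(s) has one factor of s in the denominator, so the system is type 1. By superposition:
  • 10: tracked with zero error.
  • 10t: e_ss = 10/K_v with K_v=5/12 → 24.
Total e_ss = 24.

24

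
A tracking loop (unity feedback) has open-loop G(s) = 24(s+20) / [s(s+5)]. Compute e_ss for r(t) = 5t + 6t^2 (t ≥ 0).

infinity

System type = 1 (one pole at s=0). By superposition:
  • 5t: e_ss = 5/K_v with K_v=96 → 5/96.
  • 6t^2: a type-1 system cannot track it, e_ss → ∞.
The unbounded component dominates.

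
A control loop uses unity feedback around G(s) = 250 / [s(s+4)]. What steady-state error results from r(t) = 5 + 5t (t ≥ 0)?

The open loop has one pole at the origin → type 1 system. Taking each input component in turn:
  • 5: tracked with zero error.
  • 5t: e_ss = 5/K_v with K_v=62.5 → 0.08.
Total e_ss = 0.08.

0.08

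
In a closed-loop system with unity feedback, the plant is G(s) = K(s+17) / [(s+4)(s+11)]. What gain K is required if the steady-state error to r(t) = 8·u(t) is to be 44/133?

60

The open loop has no poles at the origin → type 0 system.
K_p = lim_{s→0} G(s) = K·17 / (4·11) = (17/44)·K.
e_ss = 8/(1 + K_p) = 44/133 ⇒ 1 + (17/44)·K = 266/11 ⇒ K = 60.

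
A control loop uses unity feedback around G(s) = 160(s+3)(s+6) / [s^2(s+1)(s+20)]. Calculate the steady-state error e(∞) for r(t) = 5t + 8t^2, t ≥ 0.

1/9

The open loop has two poles at the origin → type 2 system. By superposition:
  • 5t: tracked with zero error.
  • 8t^2: e_ss = 16/K_a with K_a=144 → 1/9.
Total e_ss = 1/9.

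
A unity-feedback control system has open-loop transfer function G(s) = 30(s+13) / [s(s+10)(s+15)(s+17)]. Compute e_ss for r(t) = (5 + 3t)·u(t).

255/13

System type = 1 (one pole at s=0). Treating each term separately:
  • 5: tracked with zero error.
  • 3t: e_ss = 3/K_v with K_v=13/85 → 255/13.
Total e_ss = 255/13.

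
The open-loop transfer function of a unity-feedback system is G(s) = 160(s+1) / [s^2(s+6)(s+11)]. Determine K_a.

The open loop has two poles at the origin → type 2 system.
K_a = lim_{s→0} s^2·G(s) = 160·1 / (6·11) = 80/33.

80/33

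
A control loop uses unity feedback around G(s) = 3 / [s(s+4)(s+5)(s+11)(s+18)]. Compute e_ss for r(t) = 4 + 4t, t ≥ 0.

G(s) has one factor of s in the denominator, so the system is type 1. By superposition:
  • 4: tracked with zero error.
  • 4t: e_ss = 4/K_v with K_v=1/1320 → 5280.
Total e_ss = 5280.

5280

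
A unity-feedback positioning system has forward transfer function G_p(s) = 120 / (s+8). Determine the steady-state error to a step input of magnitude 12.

G_p(s) has no factors of s in the denominator, so the system is type 0.
K_p = lim_{s→0} G_p(s) = 120 / (8) = 15.
e_ss = 12/(1 + K_p) = 12/16 = 0.75.

0.75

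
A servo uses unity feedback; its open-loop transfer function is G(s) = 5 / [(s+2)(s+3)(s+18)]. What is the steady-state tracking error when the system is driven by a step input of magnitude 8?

No free integrators in G(s): this is a type 0 system.
K_p = lim_{s→0} G(s) = 5 / (2·3·18) = 5/108.
e_ss = 8/(1 + K_p) = 8/(113/108) = 864/113.

864/113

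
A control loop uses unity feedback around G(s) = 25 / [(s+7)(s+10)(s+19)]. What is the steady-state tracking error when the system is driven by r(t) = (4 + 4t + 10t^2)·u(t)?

infinity

The open loop has no poles at the origin → type 0 system. Treating each term separately:
  • 4: e_ss = 4/(1+K_p) with K_p=5/266 → 1064/271.
  • 4t: a type-0 system cannot track it, e_ss → ∞.
  • 10t^2: a type-0 system cannot track it, e_ss → ∞.
The unbounded component dominates.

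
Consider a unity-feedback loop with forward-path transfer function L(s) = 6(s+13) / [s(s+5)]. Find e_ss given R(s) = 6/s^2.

The open loop has one pole at the origin → type 1 system.
K_v = lim_{s→0} s·L(s) = 6·13 / (5) = 15.6.
e_ss = 6/K_v = 6/15.6 = 5/13.

5/13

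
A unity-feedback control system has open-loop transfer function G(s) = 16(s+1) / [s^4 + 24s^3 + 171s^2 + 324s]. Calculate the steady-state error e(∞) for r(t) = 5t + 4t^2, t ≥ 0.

The denominator has no term below 324s — 1 pole at s=0, type 1. Taking each input component in turn:
  • 5t: e_ss = 5/K_v with K_v=4/81 → 101.25.
  • 4t^2: a type-1 system cannot track it, e_ss → ∞.
The unbounded component dominates.

infinity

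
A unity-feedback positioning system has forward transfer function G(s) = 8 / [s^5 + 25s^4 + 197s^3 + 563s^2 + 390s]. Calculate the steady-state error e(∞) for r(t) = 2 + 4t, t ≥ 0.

Factoring s from the denominator leaves a polynomial with constant term 390, so the system is type 1. Taking each input component in turn:
  • 2: tracked with zero error.
  • 4t: e_ss = 4/K_v with K_v=4/195 → 195.
Total e_ss = 195.

195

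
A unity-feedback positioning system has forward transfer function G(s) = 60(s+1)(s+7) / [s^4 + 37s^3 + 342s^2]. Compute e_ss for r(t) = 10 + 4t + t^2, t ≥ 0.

57/35

The denominator has no term below 342s^2 — 2 poles at s=0, type 2. Taking each input component in turn:
  • 10: tracked with zero error.
  • 4t: tracked with zero error.
  • t^2: e_ss = 2/K_a with K_a=70/57 → 57/35.
Total e_ss = 57/35.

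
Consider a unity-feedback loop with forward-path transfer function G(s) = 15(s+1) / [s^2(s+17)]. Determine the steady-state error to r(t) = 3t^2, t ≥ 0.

The open loop has two poles at the origin → type 2 system.
K_a = lim_{s→0} s^2·G(s) = 15·1 / (17) = 15/17.
r(t) = 3t^2 gives R(s) = 6/s^3.
e_ss = 6/K_a = 6/(15/17) = 6.8.

6.8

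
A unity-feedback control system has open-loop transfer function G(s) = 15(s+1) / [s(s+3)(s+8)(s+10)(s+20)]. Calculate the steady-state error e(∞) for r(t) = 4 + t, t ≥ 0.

One free integrator in G(s): this is a type 1 system. Treating each term separately:
  • 4: tracked with zero error.
  • t: e_ss = 1/K_v with K_v=1/320 → 320.
Total e_ss = 320.

320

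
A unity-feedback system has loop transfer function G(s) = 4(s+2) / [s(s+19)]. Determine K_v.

One free integrator in G(s): this is a type 1 system.
K_v = lim_{s→0} s·G(s) = 4·2 / (19) = 8/19.

8/19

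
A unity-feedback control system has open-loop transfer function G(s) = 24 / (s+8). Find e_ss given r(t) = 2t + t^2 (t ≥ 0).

No free integrators in G(s): this is a type 0 system. By superposition:
  • 2t: a type-0 system cannot track it, e_ss → ∞.
  • t^2: a type-0 system cannot track it, e_ss → ∞.
The unbounded component dominates.

infinity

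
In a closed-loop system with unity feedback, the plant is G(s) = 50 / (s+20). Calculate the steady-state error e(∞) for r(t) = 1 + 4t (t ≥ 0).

infinity

System type = 0 (no poles at s=0). By superposition:
  • 1: e_ss = 1/(1+K_p) with K_p=2.5 → 2/7.
  • 4t: a type-0 system cannot track it, e_ss → ∞.
The unbounded component dominates.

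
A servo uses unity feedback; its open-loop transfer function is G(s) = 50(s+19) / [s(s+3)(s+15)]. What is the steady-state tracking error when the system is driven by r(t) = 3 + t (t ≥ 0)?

9/190

One free integrator in G(s): this is a type 1 system. Taking each input component in turn:
  • 3: tracked with zero error.
  • t: e_ss = 1/K_v with K_v=190/9 → 9/190.
Total e_ss = 9/190.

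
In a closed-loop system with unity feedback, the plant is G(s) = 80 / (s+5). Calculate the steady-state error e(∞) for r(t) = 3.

No free integrators in G(s): this is a type 0 system.
K_p = lim_{s→0} G(s) = 80 / (5) = 16.
e_ss = 3/(1 + K_p) = 3/17.

3/17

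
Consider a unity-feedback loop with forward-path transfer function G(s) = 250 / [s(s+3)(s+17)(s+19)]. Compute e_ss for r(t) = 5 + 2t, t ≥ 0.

7.752

The open loop has one pole at the origin → type 1 system. By superposition:
  • 5: tracked with zero error.
  • 2t: e_ss = 2/K_v with K_v=250/969 → 7.752.
Total e_ss = 7.752.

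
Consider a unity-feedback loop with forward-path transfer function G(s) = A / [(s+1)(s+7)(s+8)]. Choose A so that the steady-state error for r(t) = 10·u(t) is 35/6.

40

No free integrators in G(s): this is a type 0 system.
K_p = lim_{s→0} G(s) = A / (1·7·8) = (1/56)·A.
e_ss = 10/(1 + K_p) = 35/6 ⇒ 1 + (1/56)·A = 12/7 ⇒ A = 40.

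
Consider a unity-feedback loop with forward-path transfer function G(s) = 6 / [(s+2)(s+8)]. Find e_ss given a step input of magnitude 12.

96/11

No free integrators in G(s): this is a type 0 system.
K_p = lim_{s→0} G(s) = 6 / (2·8) = 0.375.
e_ss = 12/(1 + K_p) = 12/1.375 = 96/11.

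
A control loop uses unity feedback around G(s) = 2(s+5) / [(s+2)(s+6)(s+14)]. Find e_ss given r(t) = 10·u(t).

The open loop has no poles at the origin → type 0 system.
K_p = lim_{s→0} G(s) = 2·5 / (2·6·14) = 5/84.
e_ss = 10/(1 + K_p) = 10/(89/84) = 840/89.

840/89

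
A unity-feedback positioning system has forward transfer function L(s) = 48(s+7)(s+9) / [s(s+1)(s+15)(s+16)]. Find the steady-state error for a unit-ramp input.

5/63

System type = 1 (one pole at s=0).
K_v = lim_{s→0} s·L(s) = 48·7·9 / (1·15·16) = 12.6.
e_ss = 1/K_v = 1/12.6 = 5/63.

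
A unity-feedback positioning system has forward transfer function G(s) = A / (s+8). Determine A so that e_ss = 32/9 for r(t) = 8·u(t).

10

System type = 0 (no poles at s=0).
K_p = lim_{s→0} G(s) = A / (8) = 0.125·A.
e_ss = 8/(1 + K_p) = 32/9 ⇒ 1 + 0.125·A = 2.25 ⇒ A = 10.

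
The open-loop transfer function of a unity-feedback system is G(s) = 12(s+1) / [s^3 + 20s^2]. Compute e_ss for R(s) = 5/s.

0

Lowest-order denominator term is 20s^2, so the open loop has 2 poles at the origin → type 2 system.
K_p = ∞ for a type-2 system; e_ss to a step is zero.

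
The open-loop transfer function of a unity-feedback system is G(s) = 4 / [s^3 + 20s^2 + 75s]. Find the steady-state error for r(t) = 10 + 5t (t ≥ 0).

93.75

Lowest-order denominator term is 75s, so the open loop has 1 pole at the origin → type 1 system. Taking each input component in turn:
  • 10: tracked with zero error.
  • 5t: e_ss = 5/K_v with K_v=4/75 → 93.75.
Total e_ss = 93.75.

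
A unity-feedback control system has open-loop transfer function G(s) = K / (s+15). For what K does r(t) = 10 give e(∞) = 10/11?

150

System type = 0 (no poles at s=0).
K_p = lim_{s→0} G(s) = K / (15) = (1/15)·K.
e_ss = 10/(1 + K_p) = 10/11 ⇒ 1 + (1/15)·K = 11 ⇒ K = 150.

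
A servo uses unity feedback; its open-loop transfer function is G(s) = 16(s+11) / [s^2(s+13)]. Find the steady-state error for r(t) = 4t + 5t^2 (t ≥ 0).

System type = 2 (two poles at s=0). Taking each input component in turn:
  • 4t: tracked with zero error.
  • 5t^2: e_ss = 10/K_a with K_a=176/13 → 65/88.
Total e_ss = 65/88.

65/88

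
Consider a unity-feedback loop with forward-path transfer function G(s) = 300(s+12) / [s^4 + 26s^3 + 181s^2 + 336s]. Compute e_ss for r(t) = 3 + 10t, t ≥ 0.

Lowest-order denominator term is 336s, so the open loop has 1 pole at the origin → type 1 system. Treating each term separately:
  • 3: tracked with zero error.
  • 10t: e_ss = 10/K_v with K_v=75/7 → 14/15.
Total e_ss = 14/15.

14/15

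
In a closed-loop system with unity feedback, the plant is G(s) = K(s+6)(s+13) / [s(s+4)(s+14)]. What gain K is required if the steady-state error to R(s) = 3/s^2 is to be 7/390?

120

The open loop has one pole at the origin → type 1 system.
K_v = lim_{s→0} s·G(s) = K·6·13 / (4·14) = (39/28)·K.
e_ss = 3/K_v = 7/390 ⇒ K_v = 1170/7 ⇒ K = (1170/7)/(39/28) = 120.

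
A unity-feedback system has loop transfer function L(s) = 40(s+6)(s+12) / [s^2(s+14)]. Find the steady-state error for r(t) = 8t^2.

Two free integrators in L(s): this is a type 2 system.
K_a = lim_{s→0} s^2·L(s) = 40·6·12 / (14) = 1440/7.
r(t) = 8t^2 gives R(s) = 16/s^3.
e_ss = 16/K_a = 16/(1440/7) = 7/90.

7/90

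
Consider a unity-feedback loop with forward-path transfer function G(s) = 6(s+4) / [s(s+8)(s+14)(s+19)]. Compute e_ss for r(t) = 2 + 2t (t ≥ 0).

System type = 1 (one pole at s=0). Treating each term separately:
  • 2: tracked with zero error.
  • 2t: e_ss = 2/K_v with K_v=3/266 → 532/3.
Total e_ss = 532/3.

532/3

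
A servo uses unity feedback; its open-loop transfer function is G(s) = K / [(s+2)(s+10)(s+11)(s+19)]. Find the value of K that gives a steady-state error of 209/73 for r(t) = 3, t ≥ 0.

The open loop has no poles at the origin → type 0 system.
K_p = lim_{s→0} G(s) = K / (2·10·11·19) = (1/4180)·K.
e_ss = 3/(1 + K_p) = 209/73 ⇒ 1 + (1/4180)·K = 219/209 ⇒ K = 200.

200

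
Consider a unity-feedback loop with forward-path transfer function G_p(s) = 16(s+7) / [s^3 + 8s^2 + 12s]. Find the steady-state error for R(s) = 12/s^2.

9/7

Factoring s from the denominator leaves a polynomial with constant term 12, so the system is type 1.
K_v = lim_{s→0} s·G_p(s) = 16·7 / 12 = 28/3.
e_ss = 12/K_v = 12/(28/3) = 9/7.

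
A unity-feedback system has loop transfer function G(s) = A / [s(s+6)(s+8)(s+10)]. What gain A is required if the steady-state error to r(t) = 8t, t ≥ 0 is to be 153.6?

The open loop has one pole at the origin → type 1 system.
K_v = lim_{s→0} s·G(s) = A / (6·8·10) = (1/480)·A.
e_ss = 8/K_v = 153.6 ⇒ K_v = 5/96 ⇒ A = (5/96)/(1/480) = 25.

25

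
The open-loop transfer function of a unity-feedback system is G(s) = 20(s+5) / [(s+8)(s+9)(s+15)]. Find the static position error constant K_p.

G(s) has no factors of s in the denominator, so the system is type 0.
K_p = lim_{s→0} G(s) = 20·5 / (8·9·15) = 5/54.

5/54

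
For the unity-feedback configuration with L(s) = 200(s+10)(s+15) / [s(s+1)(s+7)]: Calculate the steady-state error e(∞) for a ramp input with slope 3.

System type = 1 (one pole at s=0).
K_v = lim_{s→0} s·L(s) = 200·10·15 / (1·7) = 30000/7.
e_ss = 3/K_v = 3/(30000/7) = 0.0007.

0.0007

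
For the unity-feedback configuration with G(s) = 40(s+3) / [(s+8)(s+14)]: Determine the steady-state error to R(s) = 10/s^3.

infinity

The open loop has no poles at the origin → type 0 system.
K_a = lim_{s→0} s^2·G(s) = 0; the steady-state error to this parabolic input grows without bound.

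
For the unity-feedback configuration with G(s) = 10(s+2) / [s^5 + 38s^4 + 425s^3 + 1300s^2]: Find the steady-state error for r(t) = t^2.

Lowest-order denominator term is 1300s^2, so the open loop has 2 poles at the origin → type 2 system.
K_a = lim_{s→0} s^2·G(s) = 10·2 / 1300 = 1/65.
r(t) = t^2 gives R(s) = 2/s^3.
e_ss = 2/K_a = 2/(1/65) = 130.

130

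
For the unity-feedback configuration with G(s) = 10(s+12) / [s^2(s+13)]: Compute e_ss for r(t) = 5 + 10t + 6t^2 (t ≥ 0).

G(s) has two factors of s in the denominator, so the system is type 2. Treating each term separately:
  • 5: tracked with zero error.
  • 10t: tracked with zero error.
  • 6t^2: e_ss = 12/K_a with K_a=120/13 → 1.3.
Total e_ss = 1.3.

1.3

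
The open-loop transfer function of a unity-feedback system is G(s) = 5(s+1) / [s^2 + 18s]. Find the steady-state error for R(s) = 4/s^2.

14.4

The denominator has no term below 18s — 1 pole at s=0, type 1.
K_v = lim_{s→0} s·G(s) = 5·1 / 18 = 5/18.
e_ss = 4/K_v = 4/(5/18) = 14.4.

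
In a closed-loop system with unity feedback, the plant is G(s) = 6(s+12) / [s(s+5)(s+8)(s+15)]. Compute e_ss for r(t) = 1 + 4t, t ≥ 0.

The open loop has one pole at the origin → type 1 system. Treating each term separately:
  • 1: tracked with zero error.
  • 4t: e_ss = 4/K_v with K_v=0.12 → 100/3.
Total e_ss = 100/3.

100/3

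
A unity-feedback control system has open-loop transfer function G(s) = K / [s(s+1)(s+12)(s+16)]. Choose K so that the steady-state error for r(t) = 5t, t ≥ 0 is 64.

15

System type = 1 (one pole at s=0).
K_v = lim_{s→0} s·G(s) = K / (1·12·16) = (1/192)·K.
e_ss = 5/K_v = 64 ⇒ K_v = 5/64 ⇒ K = (5/64)/(1/192) = 15.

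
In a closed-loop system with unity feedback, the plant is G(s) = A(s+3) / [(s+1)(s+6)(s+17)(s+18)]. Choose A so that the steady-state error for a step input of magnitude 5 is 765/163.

No free integrators in G(s): this is a type 0 system.
K_p = lim_{s→0} G(s) = A·3 / (1·6·17·18) = (1/612)·A.
e_ss = 5/(1 + K_p) = 765/163 ⇒ 1 + (1/612)·A = 163/153 ⇒ A = 40.

40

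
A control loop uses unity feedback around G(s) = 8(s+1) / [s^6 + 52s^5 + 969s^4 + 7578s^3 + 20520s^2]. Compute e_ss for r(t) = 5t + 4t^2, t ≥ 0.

20520

Lowest-order denominator term is 20520s^2, so the open loop has 2 poles at the origin → type 2 system. Treating each term separately:
  • 5t: tracked with zero error.
  • 4t^2: e_ss = 8/K_a with K_a=1/2565 → 20520.
Total e_ss = 20520.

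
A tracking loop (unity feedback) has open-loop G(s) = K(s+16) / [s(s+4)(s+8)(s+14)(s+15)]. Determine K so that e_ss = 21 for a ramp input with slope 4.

80

One free integrator in G(s): this is a type 1 system.
K_v = lim_{s→0} s·G(s) = K·16 / (4·8·14·15) = (1/420)·K.
e_ss = 4/K_v = 21 ⇒ K_v = 4/21 ⇒ K = (4/21)/(1/420) = 80.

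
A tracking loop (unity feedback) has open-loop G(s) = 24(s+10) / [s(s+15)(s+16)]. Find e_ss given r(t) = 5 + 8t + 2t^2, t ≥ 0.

The open loop has one pole at the origin → type 1 system. Taking each input component in turn:
  • 5: tracked with zero error.
  • 8t: e_ss = 8/K_v with K_v=1 → 8.
  • 2t^2: a type-1 system cannot track it, e_ss → ∞.
The unbounded component dominates.

infinity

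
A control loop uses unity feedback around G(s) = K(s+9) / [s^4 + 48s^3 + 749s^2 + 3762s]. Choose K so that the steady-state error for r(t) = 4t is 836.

2

Lowest-order denominator term is 3762s, so the open loop has 1 pole at the origin → type 1 system.
K_v = lim_{s→0} s·G(s) = K·9 / 3762 = (1/418)·K.
e_ss = 4/K_v = 836 ⇒ K_v = 1/209 ⇒ K = (1/209)/(1/418) = 2.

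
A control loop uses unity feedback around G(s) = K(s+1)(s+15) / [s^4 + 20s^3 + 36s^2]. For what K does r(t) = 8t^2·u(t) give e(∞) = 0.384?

Factoring s^2 from the denominator leaves a polynomial with constant term 36, so the system is type 2.
K_a = lim_{s→0} s^2·G(s) = K·1·15 / 36 = (5/12)·K.
e_ss = 16/K_a = 0.384 ⇒ K_a = 125/3 ⇒ K = (125/3)/(5/12) = 100.

100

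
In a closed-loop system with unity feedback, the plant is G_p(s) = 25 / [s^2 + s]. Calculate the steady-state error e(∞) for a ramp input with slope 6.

0.24

The denominator has no term below s — 1 pole at s=0, type 1.
K_v = lim_{s→0} s·G_p(s) = 25 / 1 = 25.
e_ss = 6/K_v = 6/25 = 0.24.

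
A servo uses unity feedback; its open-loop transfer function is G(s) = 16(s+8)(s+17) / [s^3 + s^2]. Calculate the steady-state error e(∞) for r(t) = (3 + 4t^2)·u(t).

1/272

The denominator has no term below s^2 — 2 poles at s=0, type 2. By superposition:
  • 3: tracked with zero error.
  • 4t^2: e_ss = 8/K_a with K_a=2176 → 1/272.
Total e_ss = 1/272.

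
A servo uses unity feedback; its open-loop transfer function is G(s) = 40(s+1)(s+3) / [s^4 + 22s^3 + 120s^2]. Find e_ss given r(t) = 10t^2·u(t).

20

Lowest-order denominator term is 120s^2, so the open loop has 2 poles at the origin → type 2 system.
K_a = lim_{s→0} s^2·G(s) = 40·1·3 / 120 = 1.
r(t) = 10t^2 gives R(s) = 20/s^3.
e_ss = 20/K_a = 20/1 = 20.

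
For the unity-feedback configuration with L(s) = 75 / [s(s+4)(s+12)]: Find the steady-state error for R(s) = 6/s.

0

One free integrator in L(s): this is a type 1 system.
K_p = ∞ for a type-1 system; e_ss to a step is zero.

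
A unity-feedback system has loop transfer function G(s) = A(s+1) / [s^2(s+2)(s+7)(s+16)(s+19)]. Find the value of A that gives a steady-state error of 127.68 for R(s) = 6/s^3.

200

Two free integrators in G(s): this is a type 2 system.
K_a = lim_{s→0} s^2·G(s) = A·1 / (2·7·16·19) = (1/4256)·A.
e_ss = 6/K_a = 127.68 ⇒ K_a = 25/532 ⇒ A = (25/532)/(1/4256) = 200.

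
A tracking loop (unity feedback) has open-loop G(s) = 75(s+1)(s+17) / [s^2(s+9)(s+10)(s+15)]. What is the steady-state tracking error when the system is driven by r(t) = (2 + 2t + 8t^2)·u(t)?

The open loop has two poles at the origin → type 2 system. Taking each input component in turn:
  • 2: tracked with zero error.
  • 2t: tracked with zero error.
  • 8t^2: e_ss = 16/K_a with K_a=17/18 → 288/17.
Total e_ss = 288/17.

288/17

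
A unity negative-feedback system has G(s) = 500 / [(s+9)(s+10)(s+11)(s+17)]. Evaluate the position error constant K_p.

50/1683

System type = 0 (no poles at s=0).
K_p = lim_{s→0} G(s) = 500 / (9·10·11·17) = 50/1683.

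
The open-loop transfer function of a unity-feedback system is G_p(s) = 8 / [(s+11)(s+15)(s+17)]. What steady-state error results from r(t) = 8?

System type = 0 (no poles at s=0).
K_p = lim_{s→0} G_p(s) = 8 / (11·15·17) = 8/2805.
e_ss = 8/(1 + K_p) = 8/(2813/2805) = 22440/2813.

22440/2813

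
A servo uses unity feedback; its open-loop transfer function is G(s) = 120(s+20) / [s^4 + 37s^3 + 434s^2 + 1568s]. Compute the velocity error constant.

75/49

Lowest-order denominator term is 1568s, so the open loop has 1 pole at the origin → type 1 system.
K_v = lim_{s→0} s·G(s) = 120·20 / 1568 = 75/49.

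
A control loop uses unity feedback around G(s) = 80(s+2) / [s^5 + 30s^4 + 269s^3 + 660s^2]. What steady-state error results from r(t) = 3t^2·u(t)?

Factoring s^2 from the denominator leaves a polynomial with constant term 660, so the system is type 2.
K_a = lim_{s→0} s^2·G(s) = 80·2 / 660 = 8/33.
r(t) = 3t^2 gives R(s) = 6/s^3.
e_ss = 6/K_a = 6/(8/33) = 24.75.

24.75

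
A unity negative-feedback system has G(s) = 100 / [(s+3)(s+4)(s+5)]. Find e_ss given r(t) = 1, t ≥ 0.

G(s) has no factors of s in the denominator, so the system is type 0.
K_p = lim_{s→0} G(s) = 100 / (3·4·5) = 5/3.
e_ss = 1/(1 + K_p) = 1/(8/3) = 0.375.

0.375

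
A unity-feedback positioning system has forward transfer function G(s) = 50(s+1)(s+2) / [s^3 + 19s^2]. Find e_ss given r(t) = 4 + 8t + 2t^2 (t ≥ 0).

0.76

The denominator has no term below 19s^2 — 2 poles at s=0, type 2. Taking each input component in turn:
  • 4: tracked with zero error.
  • 8t: tracked with zero error.
  • 2t^2: e_ss = 4/K_a with K_a=100/19 → 0.76.
Total e_ss = 0.76.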